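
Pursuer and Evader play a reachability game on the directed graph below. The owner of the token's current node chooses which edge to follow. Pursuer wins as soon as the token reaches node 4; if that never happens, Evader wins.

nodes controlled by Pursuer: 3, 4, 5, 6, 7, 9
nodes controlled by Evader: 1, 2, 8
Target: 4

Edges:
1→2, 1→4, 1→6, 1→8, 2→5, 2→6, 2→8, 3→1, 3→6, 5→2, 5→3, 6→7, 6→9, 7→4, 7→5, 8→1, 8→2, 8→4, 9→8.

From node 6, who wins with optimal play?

A0 = {4}
A1: add {7} — 7 (Pursuer) has 7→4.
A2: add {6} — 6 (Pursuer) has 6→7.
6 ∈ A2, so Pursuer can force the target.

Pursuer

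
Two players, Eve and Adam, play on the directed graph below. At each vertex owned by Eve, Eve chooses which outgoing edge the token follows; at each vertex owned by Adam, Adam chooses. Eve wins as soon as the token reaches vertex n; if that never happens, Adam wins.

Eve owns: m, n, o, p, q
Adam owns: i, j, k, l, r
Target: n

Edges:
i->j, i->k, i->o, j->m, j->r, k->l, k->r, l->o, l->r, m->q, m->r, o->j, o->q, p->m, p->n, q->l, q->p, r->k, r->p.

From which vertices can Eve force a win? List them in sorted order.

A0 = {n}
A1: add {p} — p (Eve) has p→n.
A2: add {q} — q (Eve) has q→p.
A3: add {m, o} — m (Eve) has m→q; o (Eve) has o→q.
A4 = A3; e.g. i (Adam) can still go to j. Fixed point.
Eve's winning region = {m, n, o, p, q}.

m, n, o, p, q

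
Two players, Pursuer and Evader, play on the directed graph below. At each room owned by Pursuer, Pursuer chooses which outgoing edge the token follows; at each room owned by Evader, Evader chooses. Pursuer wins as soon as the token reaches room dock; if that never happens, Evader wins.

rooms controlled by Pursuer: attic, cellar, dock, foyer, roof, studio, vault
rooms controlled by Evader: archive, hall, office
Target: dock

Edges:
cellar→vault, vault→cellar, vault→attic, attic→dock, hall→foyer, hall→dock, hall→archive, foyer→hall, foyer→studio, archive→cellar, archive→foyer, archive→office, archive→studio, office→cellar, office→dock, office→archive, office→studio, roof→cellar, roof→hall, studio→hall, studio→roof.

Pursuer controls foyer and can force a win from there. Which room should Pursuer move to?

studio

A0 = {dock}
A1: add {attic} — attic (Pursuer) has attic→dock.
A2: add {vault} — vault (Pursuer) has vault→attic.
A3: add {cellar} — cellar (Pursuer) has cellar→vault.
A4: add {roof} — roof (Pursuer) has roof→cellar.
A5: add {studio} — studio (Pursuer) has studio→roof.
A6: add {foyer} — foyer (Pursuer) has foyer→studio.
A7 = A6; e.g. hall (Evader) can still go to archive. Fixed point.
From foyer, successor studio is in the attractor (rank 5); the other successor hall is not.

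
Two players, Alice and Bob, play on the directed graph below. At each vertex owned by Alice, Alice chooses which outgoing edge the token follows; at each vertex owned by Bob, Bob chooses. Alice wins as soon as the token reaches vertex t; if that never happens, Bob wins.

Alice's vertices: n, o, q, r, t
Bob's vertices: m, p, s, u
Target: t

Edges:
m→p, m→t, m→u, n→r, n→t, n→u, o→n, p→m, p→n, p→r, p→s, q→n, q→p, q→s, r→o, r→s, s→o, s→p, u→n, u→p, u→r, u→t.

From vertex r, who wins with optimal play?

Alice

A0 = {t}
A1: add {n} — n (Alice) has n→t.
A2: add {o, q} — o (Alice) has o→n; q (Alice) has q→n.
A3: add {r} — r (Alice) has r→o.
A4 = A3; e.g. m (Bob) can still go to p. Fixed point.
r ∈ A3, so Alice can force the target.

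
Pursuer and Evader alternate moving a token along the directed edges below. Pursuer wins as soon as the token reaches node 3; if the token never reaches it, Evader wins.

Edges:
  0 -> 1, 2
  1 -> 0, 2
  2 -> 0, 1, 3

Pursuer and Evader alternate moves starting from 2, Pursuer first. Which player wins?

Pursuer

Track states (vertex, player-to-move).
A0 = {(3,Pursuer), (3,Evader)}
A1: add {(2,Pursuer)}.
(2,Pursuer) ∈ A1 ⇒ Pursuer forces the target.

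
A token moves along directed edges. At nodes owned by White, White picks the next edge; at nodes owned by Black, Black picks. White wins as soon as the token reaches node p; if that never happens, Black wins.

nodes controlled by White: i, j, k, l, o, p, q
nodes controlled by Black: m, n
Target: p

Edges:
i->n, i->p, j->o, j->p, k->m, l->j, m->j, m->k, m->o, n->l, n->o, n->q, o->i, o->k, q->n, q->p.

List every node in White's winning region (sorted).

i, j, l, n, o, p, q

A0 = {p}
A1: add {i, j, q} — i (White) has i→p; j (White) has j→p; q (White) has q→p.
A2: add {l, o} — l (White) has l→j; o (White) has o→i.
A3: add {n} — n (Black): all of {l, o, q} already in.
A4 = A3; e.g. k (White) has no edge into A3. Fixed point.
White's winning region = {i, j, l, n, o, p, q}.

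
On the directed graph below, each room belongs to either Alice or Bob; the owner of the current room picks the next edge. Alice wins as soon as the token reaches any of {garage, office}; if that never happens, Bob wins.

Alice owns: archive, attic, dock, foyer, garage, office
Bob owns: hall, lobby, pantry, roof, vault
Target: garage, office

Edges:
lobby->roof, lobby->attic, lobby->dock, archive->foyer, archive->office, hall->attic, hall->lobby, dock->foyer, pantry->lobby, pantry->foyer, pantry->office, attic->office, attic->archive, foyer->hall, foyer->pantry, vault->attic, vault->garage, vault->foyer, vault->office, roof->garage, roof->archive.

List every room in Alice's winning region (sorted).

archive, attic, garage, office, roof

A0 = {garage, office}
A1: add {archive, attic} — attic (Alice) has attic→office; archive (Alice) has archive→office.
A2: add {roof} — roof (Bob): all of {garage, archive} already in.
A3 = A2; e.g. dock (Alice) has no edge into A2. Fixed point.
Alice's winning region = {archive, attic, garage, office, roof}.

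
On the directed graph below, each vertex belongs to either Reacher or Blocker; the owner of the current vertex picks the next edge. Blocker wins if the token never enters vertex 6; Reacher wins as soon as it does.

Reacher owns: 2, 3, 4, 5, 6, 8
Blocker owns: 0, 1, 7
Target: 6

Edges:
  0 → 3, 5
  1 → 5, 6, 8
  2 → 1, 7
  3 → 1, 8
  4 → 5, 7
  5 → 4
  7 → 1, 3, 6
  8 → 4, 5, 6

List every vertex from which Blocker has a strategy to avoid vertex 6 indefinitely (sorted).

A0 = {6}
A1: add {8} — 8 (Reacher) has 8→6.
A2: add {3} — 3 (Reacher) has 3→8.
A3 = A2; e.g. 0 (Blocker) can still go to 5. Fixed point.
Reacher's attractor = {3, 6, 8}; Blocker avoids the target exactly from the complement.

0, 1, 2, 4, 5, 7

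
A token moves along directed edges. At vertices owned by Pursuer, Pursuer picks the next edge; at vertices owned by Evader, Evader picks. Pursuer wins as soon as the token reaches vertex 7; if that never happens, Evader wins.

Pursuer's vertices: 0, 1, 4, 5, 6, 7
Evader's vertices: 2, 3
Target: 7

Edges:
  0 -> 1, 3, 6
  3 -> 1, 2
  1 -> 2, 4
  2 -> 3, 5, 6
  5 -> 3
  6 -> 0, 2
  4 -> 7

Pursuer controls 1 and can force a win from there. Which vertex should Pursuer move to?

4

A0 = {7}
A1: add {4} — 4 (Pursuer) has 4→7.
A2: add {1} — 1 (Pursuer) has 1→4.
A3: add {0} — 0 (Pursuer) has 0→1.
A4: add {6} — 6 (Pursuer) has 6→0.
A5 = A4; e.g. 2 (Evader) can still go to 3. Fixed point.
From 1, successor 4 is in the attractor (rank 1); the other successor 2 is not.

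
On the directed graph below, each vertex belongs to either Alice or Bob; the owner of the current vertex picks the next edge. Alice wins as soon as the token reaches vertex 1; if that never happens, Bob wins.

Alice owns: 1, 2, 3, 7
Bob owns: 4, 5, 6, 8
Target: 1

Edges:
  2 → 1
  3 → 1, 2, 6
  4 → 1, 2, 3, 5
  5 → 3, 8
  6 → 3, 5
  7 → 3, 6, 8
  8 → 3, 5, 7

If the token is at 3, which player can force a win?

A0 = {1}
A1: add {2, 3} — 2 (Alice) has 2→1; 3 (Alice) has 3→1.
3 ∈ A1, so Alice can force the target.

Alice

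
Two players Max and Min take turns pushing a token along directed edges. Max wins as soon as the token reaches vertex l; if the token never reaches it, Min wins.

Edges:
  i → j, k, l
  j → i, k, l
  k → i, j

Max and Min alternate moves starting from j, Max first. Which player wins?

Track states (vertex, player-to-move).
A0 = {(l,Max), (l,Min)}
A1: add {(i,Max), (j,Max)}.
(j,Max) ∈ A1 ⇒ Max forces the target.

Max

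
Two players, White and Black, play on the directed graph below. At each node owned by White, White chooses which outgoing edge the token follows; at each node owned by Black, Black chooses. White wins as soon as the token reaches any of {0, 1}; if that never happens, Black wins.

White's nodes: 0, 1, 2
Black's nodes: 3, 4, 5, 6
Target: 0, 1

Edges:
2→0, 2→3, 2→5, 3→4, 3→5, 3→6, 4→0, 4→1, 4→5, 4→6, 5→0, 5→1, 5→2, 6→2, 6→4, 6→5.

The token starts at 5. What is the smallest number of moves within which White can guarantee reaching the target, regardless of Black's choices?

2

A0 = {0, 1}
A1: add {2} — 2 (White) has 2→0.
A2: add {5} — 5 (Black): all of {0, 1, 2} already in.
A3 = A2; e.g. 3 (Black) can still go to 4. Fixed point.
5 enters the attractor at level 2, so White can force the target in 2 moves from there.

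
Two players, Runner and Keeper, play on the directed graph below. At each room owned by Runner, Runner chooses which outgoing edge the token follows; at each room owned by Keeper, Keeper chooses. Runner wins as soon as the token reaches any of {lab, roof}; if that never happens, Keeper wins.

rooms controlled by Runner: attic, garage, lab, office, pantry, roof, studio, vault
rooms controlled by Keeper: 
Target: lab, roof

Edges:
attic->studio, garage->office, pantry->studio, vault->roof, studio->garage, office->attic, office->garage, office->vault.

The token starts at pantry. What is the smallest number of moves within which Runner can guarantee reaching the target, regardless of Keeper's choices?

A0 = {lab, roof}
A1: add {vault} — vault (Runner) has vault→roof.
A2: add {office} — office (Runner) has office→vault.
A3: add {garage} — garage (Runner) has garage→office.
A4: add {studio} — studio (Runner) has studio→garage.
A5: add {attic, pantry} — attic (Runner) has attic→studio; pantry (Runner) has pantry→studio.
A5 = all vertices. Fixed point.
pantry enters the attractor at level 5, so Runner can force the target in 5 moves from there.

5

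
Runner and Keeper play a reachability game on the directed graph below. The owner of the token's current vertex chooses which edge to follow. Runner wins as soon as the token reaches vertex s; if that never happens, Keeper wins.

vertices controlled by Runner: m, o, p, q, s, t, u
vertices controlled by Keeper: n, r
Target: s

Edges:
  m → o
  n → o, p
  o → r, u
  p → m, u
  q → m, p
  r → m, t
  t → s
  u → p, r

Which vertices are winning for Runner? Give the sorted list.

s, t

A0 = {s}
A1: add {t} — t (Runner) has t→s.
A2 = A1; e.g. m (Runner) has no edge into A1. Fixed point.
Runner's winning region = {s, t}.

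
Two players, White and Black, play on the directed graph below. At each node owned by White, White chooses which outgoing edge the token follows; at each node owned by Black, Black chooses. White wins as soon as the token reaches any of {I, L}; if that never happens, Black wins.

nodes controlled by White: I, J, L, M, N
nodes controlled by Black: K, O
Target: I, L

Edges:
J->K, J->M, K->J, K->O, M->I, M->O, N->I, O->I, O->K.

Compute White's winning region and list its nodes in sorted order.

A0 = {I, L}
A1: add {M, N} — M (White) has M→I; N (White) has N→I.
A2: add {J} — J (White) has J→M.
A3 = A2; e.g. K (Black) can still go to O. Fixed point.
White's winning region = {I, J, L, M, N}.

I, J, L, M, N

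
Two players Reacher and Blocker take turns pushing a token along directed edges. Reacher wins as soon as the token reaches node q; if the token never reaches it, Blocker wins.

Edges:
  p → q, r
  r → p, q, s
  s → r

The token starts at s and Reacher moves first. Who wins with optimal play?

Track states (vertex, player-to-move).
A0 = {(q,Reacher), (q,Blocker)}
A1: add {(p,Reacher), (r,Reacher)}.
A2: add {(p,Blocker), (s,Blocker)}.
A3 = A2; e.g. (r,Blocker) stays out. (s,Reacher) never enters ⇒ Blocker avoids the target.

Blocker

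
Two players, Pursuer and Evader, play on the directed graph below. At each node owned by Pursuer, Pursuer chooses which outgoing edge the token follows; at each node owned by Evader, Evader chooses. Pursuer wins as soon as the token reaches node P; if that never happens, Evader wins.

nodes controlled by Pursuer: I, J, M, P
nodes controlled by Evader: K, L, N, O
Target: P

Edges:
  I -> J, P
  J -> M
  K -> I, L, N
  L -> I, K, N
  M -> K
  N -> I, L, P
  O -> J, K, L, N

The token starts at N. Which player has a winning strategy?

Evader

A0 = {P}
A1: add {I} — I (Pursuer) has I→P.
A2 = A1; e.g. J (Pursuer) has no edge into A1. Fixed point.
N never enters the attractor, so Evader can avoid the target forever.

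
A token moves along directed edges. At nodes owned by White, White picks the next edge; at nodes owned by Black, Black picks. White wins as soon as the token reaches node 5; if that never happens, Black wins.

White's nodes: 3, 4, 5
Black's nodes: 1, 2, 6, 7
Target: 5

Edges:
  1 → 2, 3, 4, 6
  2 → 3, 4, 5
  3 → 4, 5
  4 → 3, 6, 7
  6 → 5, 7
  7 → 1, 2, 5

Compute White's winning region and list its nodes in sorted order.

2, 3, 4, 5

A0 = {5}
A1: add {3} — 3 (White) has 3→5.
A2: add {4} — 4 (White) has 4→3.
A3: add {2} — 2 (Black): all of {3, 4, 5} already in.
A4 = A3; e.g. 1 (Black) can still go to 6. Fixed point.
White's winning region = {2, 3, 4, 5}.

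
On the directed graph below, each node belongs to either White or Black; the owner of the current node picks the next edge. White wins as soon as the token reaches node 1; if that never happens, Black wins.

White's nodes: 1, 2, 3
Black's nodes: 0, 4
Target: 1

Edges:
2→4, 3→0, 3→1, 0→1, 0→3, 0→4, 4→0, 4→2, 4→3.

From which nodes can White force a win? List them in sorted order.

1, 3

A0 = {1}
A1: add {3} — 3 (White) has 3→1.
A2 = A1; e.g. 0 (Black) can still go to 4. Fixed point.
White's winning region = {1, 3}.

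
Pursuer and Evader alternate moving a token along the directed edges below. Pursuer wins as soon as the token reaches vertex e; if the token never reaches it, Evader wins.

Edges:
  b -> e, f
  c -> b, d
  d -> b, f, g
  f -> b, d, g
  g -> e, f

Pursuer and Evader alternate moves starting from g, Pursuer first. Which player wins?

Track states (vertex, player-to-move).
A0 = {(e,Pursuer), (e,Evader)}
A1: add {(b,Pursuer), (g,Pursuer)}.
(g,Pursuer) ∈ A1 ⇒ Pursuer forces the target.

Pursuer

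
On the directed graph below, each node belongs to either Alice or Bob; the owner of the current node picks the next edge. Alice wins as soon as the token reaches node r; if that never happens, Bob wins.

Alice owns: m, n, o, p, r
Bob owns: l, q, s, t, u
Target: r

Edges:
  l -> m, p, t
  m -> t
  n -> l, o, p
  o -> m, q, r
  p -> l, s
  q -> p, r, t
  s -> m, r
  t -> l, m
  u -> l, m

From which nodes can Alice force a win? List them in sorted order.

A0 = {r}
A1: add {o} — o (Alice) has o→r.
A2: add {n} — n (Alice) has n→o.
A3 = A2; e.g. l (Bob) can still go to m. Fixed point.
Alice's winning region = {n, o, r}.

n, o, r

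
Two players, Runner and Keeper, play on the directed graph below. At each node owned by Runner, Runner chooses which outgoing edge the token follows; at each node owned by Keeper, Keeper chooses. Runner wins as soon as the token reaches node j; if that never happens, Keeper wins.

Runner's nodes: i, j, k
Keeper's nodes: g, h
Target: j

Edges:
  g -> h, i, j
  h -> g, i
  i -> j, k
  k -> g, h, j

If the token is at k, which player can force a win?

Runner

A0 = {j}
A1: add {i, k} — i (Runner) has i→j; k (Runner) has k→j.
A2 = A1; e.g. g (Keeper) can still go to h. Fixed point.
k ∈ A1, so Runner can force the target.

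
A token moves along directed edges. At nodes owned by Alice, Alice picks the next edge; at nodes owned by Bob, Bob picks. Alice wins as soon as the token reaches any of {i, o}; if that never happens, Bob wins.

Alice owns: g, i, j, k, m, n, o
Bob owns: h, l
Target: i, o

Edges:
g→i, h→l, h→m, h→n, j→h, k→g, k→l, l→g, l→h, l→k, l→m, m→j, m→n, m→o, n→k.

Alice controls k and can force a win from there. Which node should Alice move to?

g

A0 = {i, o}
A1: add {g, m} — g (Alice) has g→i; m (Alice) has m→o.
A2: add {k} — k (Alice) has k→g.
A3: add {n} — n (Alice) has n→k.
A4 = A3; e.g. h (Bob) can still go to l. Fixed point.
From k, successor g is in the attractor (rank 1); the other successor l is not.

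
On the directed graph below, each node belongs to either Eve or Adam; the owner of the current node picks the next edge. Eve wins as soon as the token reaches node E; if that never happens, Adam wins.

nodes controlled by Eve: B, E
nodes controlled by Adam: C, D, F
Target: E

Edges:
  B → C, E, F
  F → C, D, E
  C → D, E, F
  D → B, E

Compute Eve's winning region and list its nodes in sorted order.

A0 = {E}
A1: add {B} — B (Eve) has B→E.
A2: add {D} — D (Adam): all of {B, E} already in.
A3 = A2; e.g. C (Adam) can still go to F. Fixed point.
Eve's winning region = {B, D, E}.

B, D, E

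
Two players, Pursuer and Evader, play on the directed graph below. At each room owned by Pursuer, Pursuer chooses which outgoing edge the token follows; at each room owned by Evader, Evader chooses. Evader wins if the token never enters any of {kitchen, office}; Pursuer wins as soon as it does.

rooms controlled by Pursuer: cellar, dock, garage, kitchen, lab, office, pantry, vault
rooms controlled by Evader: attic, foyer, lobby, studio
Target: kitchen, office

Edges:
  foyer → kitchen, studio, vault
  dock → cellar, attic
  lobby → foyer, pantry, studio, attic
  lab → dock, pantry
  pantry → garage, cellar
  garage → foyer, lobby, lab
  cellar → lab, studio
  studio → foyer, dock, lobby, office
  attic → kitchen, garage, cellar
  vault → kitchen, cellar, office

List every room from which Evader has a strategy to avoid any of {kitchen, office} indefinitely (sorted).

attic, cellar, dock, foyer, garage, lab, lobby, pantry, studio

A0 = {kitchen, office}
A1: add {vault} — vault (Pursuer) has vault→kitchen.
A2 = A1; e.g. foyer (Evader) can still go to studio. Fixed point.
Pursuer's attractor = {kitchen, office, vault}; Evader avoids the target exactly from the complement.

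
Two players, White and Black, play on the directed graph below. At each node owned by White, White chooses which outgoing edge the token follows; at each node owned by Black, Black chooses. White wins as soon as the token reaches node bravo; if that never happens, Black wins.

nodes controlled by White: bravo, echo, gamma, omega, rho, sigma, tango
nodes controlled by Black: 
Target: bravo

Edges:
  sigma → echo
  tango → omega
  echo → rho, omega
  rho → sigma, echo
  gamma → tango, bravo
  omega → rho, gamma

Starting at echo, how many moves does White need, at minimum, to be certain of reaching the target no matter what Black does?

3

A0 = {bravo}
A1: add {gamma} — gamma (White) has gamma→bravo.
A2: add {omega} — omega (White) has omega→gamma.
A3: add {echo, tango} — tango (White) has tango→omega; echo (White) has echo→omega.
echo enters the attractor at level 3, so White can force the target in 3 moves from there.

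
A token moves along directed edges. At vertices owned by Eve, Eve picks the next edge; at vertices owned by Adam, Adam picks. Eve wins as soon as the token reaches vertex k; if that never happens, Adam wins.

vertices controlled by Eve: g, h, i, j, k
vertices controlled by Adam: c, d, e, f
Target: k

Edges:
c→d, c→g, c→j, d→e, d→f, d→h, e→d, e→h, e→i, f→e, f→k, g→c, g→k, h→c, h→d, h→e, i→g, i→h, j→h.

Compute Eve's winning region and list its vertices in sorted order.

g, i, k

A0 = {k}
A1: add {g} — g (Eve) has g→k.
A2: add {i} — i (Eve) has i→g.
A3 = A2; e.g. c (Adam) can still go to d. Fixed point.
Eve's winning region = {g, i, k}.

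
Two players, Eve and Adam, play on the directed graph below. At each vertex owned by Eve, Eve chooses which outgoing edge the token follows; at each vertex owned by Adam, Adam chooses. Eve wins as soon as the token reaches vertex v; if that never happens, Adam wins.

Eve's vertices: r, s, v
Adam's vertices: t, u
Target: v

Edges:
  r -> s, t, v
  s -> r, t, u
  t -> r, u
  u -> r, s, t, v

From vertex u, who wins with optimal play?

A0 = {v}
A1: add {r} — r (Eve) has r→v.
A2: add {s} — s (Eve) has s→r.
A3 = A2; e.g. t (Adam) can still go to u. Fixed point.
u never enters the attractor, so Adam can avoid the target forever.

Adam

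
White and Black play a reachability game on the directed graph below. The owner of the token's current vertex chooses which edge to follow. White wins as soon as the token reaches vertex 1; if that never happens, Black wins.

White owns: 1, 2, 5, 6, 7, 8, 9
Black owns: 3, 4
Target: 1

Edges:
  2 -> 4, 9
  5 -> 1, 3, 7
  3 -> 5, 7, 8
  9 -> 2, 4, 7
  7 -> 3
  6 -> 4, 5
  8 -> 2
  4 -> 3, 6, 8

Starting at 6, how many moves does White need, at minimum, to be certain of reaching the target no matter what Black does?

A0 = {1}
A1: add {5} — 5 (White) has 5→1.
A2: add {6} — 6 (White) has 6→5.
A3 = A2; e.g. 2 (White) has no edge into A2. Fixed point.
6 enters the attractor at level 2, so White can force the target in 2 moves from there.

2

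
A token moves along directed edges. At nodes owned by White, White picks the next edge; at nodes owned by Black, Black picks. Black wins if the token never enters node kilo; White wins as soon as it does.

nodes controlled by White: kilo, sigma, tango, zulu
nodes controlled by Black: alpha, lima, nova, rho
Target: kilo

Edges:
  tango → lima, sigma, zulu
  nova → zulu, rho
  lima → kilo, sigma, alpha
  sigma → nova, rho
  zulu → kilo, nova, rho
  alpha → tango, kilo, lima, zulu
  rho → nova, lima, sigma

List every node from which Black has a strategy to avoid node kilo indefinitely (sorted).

alpha, lima, nova, rho, sigma

A0 = {kilo}
A1: add {zulu} — zulu (White) has zulu→kilo.
A2: add {tango} — tango (White) has tango→zulu.
A3 = A2; e.g. nova (Black) can still go to rho. Fixed point.
White's attractor = {kilo, tango, zulu}; Black avoids the target exactly from the complement.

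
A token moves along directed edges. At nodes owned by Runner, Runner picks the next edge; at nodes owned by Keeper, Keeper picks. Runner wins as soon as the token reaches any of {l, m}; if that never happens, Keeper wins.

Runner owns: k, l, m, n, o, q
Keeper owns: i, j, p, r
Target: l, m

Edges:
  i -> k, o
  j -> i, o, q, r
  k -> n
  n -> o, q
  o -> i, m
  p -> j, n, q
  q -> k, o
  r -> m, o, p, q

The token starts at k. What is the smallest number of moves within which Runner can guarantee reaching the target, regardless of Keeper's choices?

3

A0 = {l, m}
A1: add {o} — o (Runner) has o→m.
A2: add {n, q} — n (Runner) has n→o; q (Runner) has q→o.
A3: add {k} — k (Runner) has k→n.
k enters the attractor at level 3, so Runner can force the target in 3 moves from there.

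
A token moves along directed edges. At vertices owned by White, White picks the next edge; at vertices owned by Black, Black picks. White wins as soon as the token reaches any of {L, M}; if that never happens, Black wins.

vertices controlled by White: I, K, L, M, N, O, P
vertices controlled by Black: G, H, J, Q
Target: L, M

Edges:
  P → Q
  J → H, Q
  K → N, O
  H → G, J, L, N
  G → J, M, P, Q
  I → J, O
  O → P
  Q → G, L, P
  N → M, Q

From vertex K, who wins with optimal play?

White

A0 = {L, M}
A1: add {N} — N (White) has N→M.
A2: add {K} — K (White) has K→N.
A3 = A2; e.g. G (Black) can still go to J. Fixed point.
K ∈ A2, so White can force the target.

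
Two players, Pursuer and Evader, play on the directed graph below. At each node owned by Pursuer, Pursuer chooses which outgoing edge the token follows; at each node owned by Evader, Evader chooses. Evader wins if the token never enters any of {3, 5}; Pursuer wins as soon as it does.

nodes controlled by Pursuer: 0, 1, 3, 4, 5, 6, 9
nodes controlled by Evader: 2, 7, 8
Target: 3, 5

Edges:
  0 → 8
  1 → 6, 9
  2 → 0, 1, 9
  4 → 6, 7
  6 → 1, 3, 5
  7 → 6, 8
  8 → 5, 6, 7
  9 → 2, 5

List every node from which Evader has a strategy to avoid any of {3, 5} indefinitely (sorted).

0, 2, 7, 8

A0 = {3, 5}
A1: add {6, 9} — 6 (Pursuer) has 6→3; 9 (Pursuer) has 9→5.
A2: add {1, 4} — 1 (Pursuer) has 1→6; 4 (Pursuer) has 4→6.
A3 = A2; e.g. 0 (Pursuer) has no edge into A2. Fixed point.
Pursuer's attractor = {1, 3, 4, 5, 6, 9}; Evader avoids the target exactly from the complement.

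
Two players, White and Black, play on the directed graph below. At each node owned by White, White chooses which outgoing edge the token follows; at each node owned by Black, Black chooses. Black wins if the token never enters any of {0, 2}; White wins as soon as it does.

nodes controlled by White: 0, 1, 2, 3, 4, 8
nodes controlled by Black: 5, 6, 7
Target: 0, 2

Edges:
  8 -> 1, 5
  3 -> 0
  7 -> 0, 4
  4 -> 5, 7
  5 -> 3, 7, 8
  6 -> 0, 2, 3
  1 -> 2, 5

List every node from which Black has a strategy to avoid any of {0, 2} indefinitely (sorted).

4, 5, 7

A0 = {0, 2}
A1: add {1, 3} — 1 (White) has 1→2; 3 (White) has 3→0.
A2: add {6, 8} — 6 (Black): all of {0, 2, 3} already in; 8 (White) has 8→1.
A3 = A2; e.g. 4 (White) has no edge into A2. Fixed point.
White's attractor = {0, 1, 2, 3, 6, 8}; Black avoids the target exactly from the complement.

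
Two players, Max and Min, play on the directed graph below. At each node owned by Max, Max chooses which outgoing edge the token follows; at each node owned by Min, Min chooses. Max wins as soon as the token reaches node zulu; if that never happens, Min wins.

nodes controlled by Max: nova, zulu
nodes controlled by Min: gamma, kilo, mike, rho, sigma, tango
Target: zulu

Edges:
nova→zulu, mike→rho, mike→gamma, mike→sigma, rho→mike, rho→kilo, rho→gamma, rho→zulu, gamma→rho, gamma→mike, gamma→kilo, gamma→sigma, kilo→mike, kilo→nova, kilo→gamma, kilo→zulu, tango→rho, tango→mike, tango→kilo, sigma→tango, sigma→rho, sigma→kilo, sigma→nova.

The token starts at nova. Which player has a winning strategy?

Max

A0 = {zulu}
A1: add {nova} — nova (Max) has nova→zulu.
A2 = A1; e.g. tango (Min) can still go to rho. Fixed point.
nova ∈ A1, so Max can force the target.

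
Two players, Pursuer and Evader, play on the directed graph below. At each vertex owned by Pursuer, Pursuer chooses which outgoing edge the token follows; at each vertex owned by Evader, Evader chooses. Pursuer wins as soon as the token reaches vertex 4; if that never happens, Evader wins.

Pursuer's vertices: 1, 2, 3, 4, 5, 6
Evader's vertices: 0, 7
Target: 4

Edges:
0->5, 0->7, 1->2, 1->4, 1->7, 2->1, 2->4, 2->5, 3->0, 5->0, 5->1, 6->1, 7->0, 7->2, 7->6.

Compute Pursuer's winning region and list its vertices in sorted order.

A0 = {4}
A1: add {1, 2} — 1 (Pursuer) has 1→4; 2 (Pursuer) has 2→4.
A2: add {5, 6} — 5 (Pursuer) has 5→1; 6 (Pursuer) has 6→1.
A3 = A2; e.g. 0 (Evader) can still go to 7. Fixed point.
Pursuer's winning region = {1, 2, 4, 5, 6}.

1, 2, 4, 5, 6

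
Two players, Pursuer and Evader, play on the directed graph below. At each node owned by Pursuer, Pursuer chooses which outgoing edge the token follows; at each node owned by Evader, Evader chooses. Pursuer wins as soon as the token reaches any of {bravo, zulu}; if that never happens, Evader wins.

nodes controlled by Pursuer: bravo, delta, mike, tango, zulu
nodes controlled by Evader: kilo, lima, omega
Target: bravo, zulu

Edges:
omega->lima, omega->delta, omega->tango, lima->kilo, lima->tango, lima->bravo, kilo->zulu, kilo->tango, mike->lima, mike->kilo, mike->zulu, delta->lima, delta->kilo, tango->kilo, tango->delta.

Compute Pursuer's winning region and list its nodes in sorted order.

A0 = {bravo, zulu}
A1: add {mike} — mike (Pursuer) has mike→zulu.
A2 = A1; e.g. omega (Evader) can still go to lima. Fixed point.
Pursuer's winning region = {bravo, mike, zulu}.

bravo, mike, zulu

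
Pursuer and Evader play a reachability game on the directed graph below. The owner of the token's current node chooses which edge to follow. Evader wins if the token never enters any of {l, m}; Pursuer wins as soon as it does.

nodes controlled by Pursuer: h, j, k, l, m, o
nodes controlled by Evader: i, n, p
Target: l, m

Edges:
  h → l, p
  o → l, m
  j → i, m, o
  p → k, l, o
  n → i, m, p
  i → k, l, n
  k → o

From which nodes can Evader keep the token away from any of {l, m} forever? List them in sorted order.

A0 = {l, m}
A1: add {h, j, o} — h (Pursuer) has h→l; j (Pursuer) has j→m; o (Pursuer) has o→l.
A2: add {k} — k (Pursuer) has k→o.
A3: add {p} — p (Evader): all of {k, l, o} already in.
A4 = A3; e.g. i (Evader) can still go to n. Fixed point.
Pursuer's attractor = {h, j, k, l, m, o, p}; Evader avoids the target exactly from the complement.

i, n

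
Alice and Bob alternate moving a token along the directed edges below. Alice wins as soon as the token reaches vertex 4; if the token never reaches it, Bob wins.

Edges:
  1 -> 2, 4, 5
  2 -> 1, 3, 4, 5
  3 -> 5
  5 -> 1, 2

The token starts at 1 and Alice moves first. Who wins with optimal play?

Alice

Track states (vertex, player-to-move).
A0 = {(4,Alice), (4,Bob)}
A1: add {(1,Alice), (2,Alice)}.
(1,Alice) ∈ A1 ⇒ Alice forces the target.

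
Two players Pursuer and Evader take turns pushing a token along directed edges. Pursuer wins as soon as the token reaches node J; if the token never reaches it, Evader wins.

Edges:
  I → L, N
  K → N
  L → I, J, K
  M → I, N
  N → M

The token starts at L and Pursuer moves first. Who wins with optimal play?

Track states (vertex, player-to-move).
A0 = {(J,Pursuer), (J,Evader)}
A1: add {(L,Pursuer)}.
(L,Pursuer) ∈ A1 ⇒ Pursuer forces the target.

Pursuer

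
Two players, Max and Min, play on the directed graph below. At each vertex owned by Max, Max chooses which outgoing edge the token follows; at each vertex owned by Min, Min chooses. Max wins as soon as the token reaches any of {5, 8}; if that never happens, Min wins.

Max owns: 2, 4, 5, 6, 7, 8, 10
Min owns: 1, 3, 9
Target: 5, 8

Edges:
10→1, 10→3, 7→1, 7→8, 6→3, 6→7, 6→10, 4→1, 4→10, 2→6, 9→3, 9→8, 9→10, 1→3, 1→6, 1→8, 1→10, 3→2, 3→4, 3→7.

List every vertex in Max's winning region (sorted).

2, 5, 6, 7, 8

A0 = {5, 8}
A1: add {7} — 7 (Max) has 7→8.
A2: add {6} — 6 (Max) has 6→7.
A3: add {2} — 2 (Max) has 2→6.
A4 = A3; e.g. 1 (Min) can still go to 3. Fixed point.
Max's winning region = {2, 5, 6, 7, 8}.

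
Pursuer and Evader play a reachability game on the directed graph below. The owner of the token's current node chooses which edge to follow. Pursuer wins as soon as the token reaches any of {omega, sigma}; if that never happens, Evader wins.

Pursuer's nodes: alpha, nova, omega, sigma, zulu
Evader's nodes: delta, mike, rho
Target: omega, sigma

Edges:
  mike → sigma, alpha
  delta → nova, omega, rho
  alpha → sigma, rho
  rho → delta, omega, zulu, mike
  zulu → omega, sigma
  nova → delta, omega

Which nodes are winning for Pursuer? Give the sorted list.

A0 = {omega, sigma}
A1: add {alpha, nova, zulu} — nova (Pursuer) has nova→omega; zulu (Pursuer) has zulu→omega; alpha (Pursuer) has alpha→sigma.
A2: add {mike} — mike (Evader): all of {sigma, alpha} already in.
A3 = A2; e.g. delta (Evader) can still go to rho. Fixed point.
Pursuer's winning region = {alpha, mike, nova, omega, sigma, zulu}.

alpha, mike, nova, omega, sigma, zulu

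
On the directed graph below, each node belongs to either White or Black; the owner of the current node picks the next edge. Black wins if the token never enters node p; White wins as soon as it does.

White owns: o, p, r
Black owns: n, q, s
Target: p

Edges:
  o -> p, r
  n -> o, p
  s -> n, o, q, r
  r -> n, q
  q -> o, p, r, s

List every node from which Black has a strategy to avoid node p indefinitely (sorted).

A0 = {p}
A1: add {o} — o (White) has o→p.
A2: add {n} — n (Black): all of {o, p} already in.
A3: add {r} — r (White) has r→n.
A4 = A3; e.g. q (Black) can still go to s. Fixed point.
White's attractor = {n, o, p, r}; Black avoids the target exactly from the complement.

q, s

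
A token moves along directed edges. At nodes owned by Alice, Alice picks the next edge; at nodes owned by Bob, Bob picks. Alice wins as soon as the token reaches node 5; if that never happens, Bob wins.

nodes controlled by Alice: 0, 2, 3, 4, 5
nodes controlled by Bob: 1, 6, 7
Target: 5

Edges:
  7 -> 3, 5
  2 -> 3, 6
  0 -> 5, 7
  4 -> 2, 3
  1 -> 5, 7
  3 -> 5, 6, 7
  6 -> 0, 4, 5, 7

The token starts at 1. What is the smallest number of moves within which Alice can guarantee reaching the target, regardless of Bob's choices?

3

A0 = {5}
A1: add {0, 3} — 0 (Alice) has 0→5; 3 (Alice) has 3→5.
A2: add {2, 4, 7} — 2 (Alice) has 2→3; 4 (Alice) has 4→3; 7 (Bob): all of {3, 5} already in.
A3: add {1, 6} — 1 (Bob): all of {5, 7} already in; 6 (Bob): all of {0, 4, 5, 7} already in.
A3 = all vertices. Fixed point.
1 enters the attractor at level 3, so Alice can force the target in 3 moves from there.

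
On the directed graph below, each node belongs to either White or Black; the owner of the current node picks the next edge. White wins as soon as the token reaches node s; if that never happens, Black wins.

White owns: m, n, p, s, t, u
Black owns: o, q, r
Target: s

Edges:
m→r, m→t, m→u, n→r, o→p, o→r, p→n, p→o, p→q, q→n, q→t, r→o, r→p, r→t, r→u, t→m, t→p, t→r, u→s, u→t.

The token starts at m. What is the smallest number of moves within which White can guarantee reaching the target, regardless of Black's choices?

2

A0 = {s}
A1: add {u} — u (White) has u→s.
A2: add {m} — m (White) has m→u.
m enters the attractor at level 2, so White can force the target in 2 moves from there.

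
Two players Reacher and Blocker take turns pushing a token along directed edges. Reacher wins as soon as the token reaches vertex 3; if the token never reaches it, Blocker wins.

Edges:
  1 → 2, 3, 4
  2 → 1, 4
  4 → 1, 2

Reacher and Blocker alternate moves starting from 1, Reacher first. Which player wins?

Track states (vertex, player-to-move).
A0 = {(3,Reacher), (3,Blocker)}
A1: add {(1,Reacher)}.
(1,Reacher) ∈ A1 ⇒ Reacher forces the target.

Reacher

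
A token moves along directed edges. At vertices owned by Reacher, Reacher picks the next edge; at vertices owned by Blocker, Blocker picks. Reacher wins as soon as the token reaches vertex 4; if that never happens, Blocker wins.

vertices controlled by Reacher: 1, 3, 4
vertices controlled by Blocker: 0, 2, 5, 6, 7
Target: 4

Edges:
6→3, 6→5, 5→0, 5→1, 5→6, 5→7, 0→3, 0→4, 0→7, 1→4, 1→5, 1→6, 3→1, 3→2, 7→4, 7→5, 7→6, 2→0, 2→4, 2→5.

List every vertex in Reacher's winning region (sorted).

1, 3, 4

A0 = {4}
A1: add {1} — 1 (Reacher) has 1→4.
A2: add {3} — 3 (Reacher) has 3→1.
A3 = A2; e.g. 0 (Blocker) can still go to 7. Fixed point.
Reacher's winning region = {1, 3, 4}.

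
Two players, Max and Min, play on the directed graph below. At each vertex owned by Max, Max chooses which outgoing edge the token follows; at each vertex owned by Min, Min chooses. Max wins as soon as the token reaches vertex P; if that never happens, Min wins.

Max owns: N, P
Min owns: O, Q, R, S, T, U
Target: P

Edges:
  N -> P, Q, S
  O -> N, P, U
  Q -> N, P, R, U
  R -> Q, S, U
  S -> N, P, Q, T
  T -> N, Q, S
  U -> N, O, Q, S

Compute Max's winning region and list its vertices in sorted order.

N, P

A0 = {P}
A1: add {N} — N (Max) has N→P.
A2 = A1; e.g. O (Min) can still go to U. Fixed point.
Max's winning region = {N, P}.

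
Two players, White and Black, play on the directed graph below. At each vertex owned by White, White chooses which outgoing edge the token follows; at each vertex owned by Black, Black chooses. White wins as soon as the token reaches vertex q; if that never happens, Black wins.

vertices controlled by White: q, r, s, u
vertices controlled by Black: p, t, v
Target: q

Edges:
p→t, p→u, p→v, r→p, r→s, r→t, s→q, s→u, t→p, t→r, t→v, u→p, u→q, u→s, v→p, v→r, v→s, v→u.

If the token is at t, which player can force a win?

A0 = {q}
A1: add {s, u} — s (White) has s→q; u (White) has u→q.
A2: add {r} — r (White) has r→s.
A3 = A2; e.g. p (Black) can still go to t. Fixed point.
t never enters the attractor, so Black can avoid the target forever.

Black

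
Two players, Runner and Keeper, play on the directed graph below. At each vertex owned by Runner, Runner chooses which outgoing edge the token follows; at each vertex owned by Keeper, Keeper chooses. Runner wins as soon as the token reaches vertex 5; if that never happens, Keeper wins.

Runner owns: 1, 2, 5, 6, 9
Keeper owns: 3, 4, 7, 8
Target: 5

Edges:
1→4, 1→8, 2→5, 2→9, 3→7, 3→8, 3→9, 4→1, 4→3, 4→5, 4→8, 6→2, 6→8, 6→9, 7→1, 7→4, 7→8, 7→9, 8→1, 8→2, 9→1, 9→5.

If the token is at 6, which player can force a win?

Runner

A0 = {5}
A1: add {2, 9} — 2 (Runner) has 2→5; 9 (Runner) has 9→5.
A2: add {6} — 6 (Runner) has 6→2.
A3 = A2; e.g. 1 (Runner) has no edge into A2. Fixed point.
6 ∈ A2, so Runner can force the target.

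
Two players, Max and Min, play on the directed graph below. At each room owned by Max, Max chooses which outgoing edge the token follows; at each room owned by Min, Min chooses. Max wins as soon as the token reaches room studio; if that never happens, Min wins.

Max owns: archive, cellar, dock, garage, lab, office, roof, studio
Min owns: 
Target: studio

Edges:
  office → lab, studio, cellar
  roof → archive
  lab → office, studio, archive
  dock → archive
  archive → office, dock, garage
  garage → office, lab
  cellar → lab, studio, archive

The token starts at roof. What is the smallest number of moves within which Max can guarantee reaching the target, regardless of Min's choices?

A0 = {studio}
A1: add {cellar, lab, office} — office (Max) has office→studio; lab (Max) has lab→studio; cellar (Max) has cellar→studio.
A2: add {archive, garage} — archive (Max) has archive→office; garage (Max) has garage→office.
A3: add {dock, roof} — roof (Max) has roof→archive; dock (Max) has dock→archive.
A3 = all vertices. Fixed point.
roof enters the attractor at level 3, so Max can force the target in 3 moves from there.

3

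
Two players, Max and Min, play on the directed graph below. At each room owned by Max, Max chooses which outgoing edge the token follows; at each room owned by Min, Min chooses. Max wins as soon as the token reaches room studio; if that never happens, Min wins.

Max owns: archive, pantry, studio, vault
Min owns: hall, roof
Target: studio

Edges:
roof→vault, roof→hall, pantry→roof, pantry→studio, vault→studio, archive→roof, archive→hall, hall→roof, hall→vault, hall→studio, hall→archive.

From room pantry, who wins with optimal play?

Max

A0 = {studio}
A1: add {pantry, vault} — pantry (Max) has pantry→studio; vault (Max) has vault→studio.
A2 = A1; e.g. roof (Min) can still go to hall. Fixed point.
pantry ∈ A1, so Max can force the target.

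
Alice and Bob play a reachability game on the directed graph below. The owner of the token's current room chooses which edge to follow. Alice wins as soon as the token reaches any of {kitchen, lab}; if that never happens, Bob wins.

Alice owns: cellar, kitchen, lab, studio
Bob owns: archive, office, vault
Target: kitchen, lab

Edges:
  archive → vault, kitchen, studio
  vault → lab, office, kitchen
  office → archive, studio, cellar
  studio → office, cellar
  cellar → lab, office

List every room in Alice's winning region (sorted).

A0 = {kitchen, lab}
A1: add {cellar} — cellar (Alice) has cellar→lab.
A2: add {studio} — studio (Alice) has studio→cellar.
A3 = A2; e.g. archive (Bob) can still go to vault. Fixed point.
Alice's winning region = {cellar, kitchen, lab, studio}.

cellar, kitchen, lab, studio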